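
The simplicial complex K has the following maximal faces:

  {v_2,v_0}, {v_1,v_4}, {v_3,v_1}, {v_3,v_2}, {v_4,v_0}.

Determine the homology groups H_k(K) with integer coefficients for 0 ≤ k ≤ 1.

H_0 ≅ Z,  H_1 ≅ Z.

Order the vertices as v_0 < v_1 < v_2 < v_3 < v_4. Listing each simplex with vertices in this order, K has dimension 1 with simplices:

  0-simplices (5): [v_0], [v_1], [v_2], [v_3], [v_4]
  1-simplices (5): [v_0,v_2], [v_0,v_4], [v_1,v_3], [v_1,v_4], [v_2,v_3]

giving chain groups C_0 ≅ Z^5, C_1 ≅ Z^5.

Boundary ∂_1: C_1 → C_0 maps an edge to its endpoints' difference, ∂[p,q] = q − p.
As a 5×5 matrix over Z this has rank 4, with invariant factors (1,1,1,1).

Reading off H_k = ker ∂_k / im ∂_{k+1}:

  H_0: rank C_0 − rank ∂_1 = 5 − 4 = 1, and the invariant factors of ∂_1 are all 1, so H_0 = Z.
  H_1: rank ker ∂_1 − rank ∂_2 = (5 − 4) − 0 = 1, and there is no ∂_2, so H_1 = Z.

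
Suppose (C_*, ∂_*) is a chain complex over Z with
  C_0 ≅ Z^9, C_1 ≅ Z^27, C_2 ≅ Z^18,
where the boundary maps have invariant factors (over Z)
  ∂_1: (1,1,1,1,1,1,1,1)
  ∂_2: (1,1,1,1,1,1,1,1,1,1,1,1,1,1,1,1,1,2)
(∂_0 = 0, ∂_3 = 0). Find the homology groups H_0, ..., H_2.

H_0: b_0 = 9 − 0 − 8 = 1; torsion from ∂_1 factors > 1: none. So H_0 = Z.
H_1: b_1 = 27 − 8 − 18 = 1; torsion from ∂_2 factors > 1: [2]. So H_1 = Z ⊕ Z/2.
H_2: b_2 = 18 − 18 − 0 = 0; torsion from ∂_3 factors > 1: none. So H_2 = 0.

H_0 = Z,  H_1 = Z ⊕ Z/2,  H_2 = 0.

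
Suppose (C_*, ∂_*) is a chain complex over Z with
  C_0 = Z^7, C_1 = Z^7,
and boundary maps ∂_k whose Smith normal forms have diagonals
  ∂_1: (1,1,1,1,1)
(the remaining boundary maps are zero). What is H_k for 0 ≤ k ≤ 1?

H_0: b_0 = 7 − 0 − 5 = 2; torsion from ∂_1 factors > 1: none. So H_0 ≅ Z^2.
H_1: b_1 = 7 − 5 − 0 = 2; torsion from ∂_2 factors > 1: none. So H_1 ≅ Z^2.

H_0 ≅ Z^2,  H_1 ≅ Z^2.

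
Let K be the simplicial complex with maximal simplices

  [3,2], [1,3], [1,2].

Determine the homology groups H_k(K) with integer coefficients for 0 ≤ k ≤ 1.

H_0 ≅ Z,  H_1 ≅ Z.

Fix the vertex order 1 < 2 < 3 and write every simplex with vertices in increasing order. Then dim K = 1 and the simplices of K are:

  0-simplices (3): [1], [2], [3]
  1-simplices (3): [1,2], [1,3], [2,3]

giving chain groups C_0 ≅ Z^3, C_1 ≅ Z^3.

The boundary map ∂_1: C_1 → C_0 is given by ∂[p,q] = [q] − [p]. For instance
  ∂[2,3] = [3] − [2].
The 3×3 boundary matrix has rank 2 and Smith normal form diag(1,1).

Computing H_k = (kernel of ∂_k) / (image of ∂_{k+1}):

  H_0: rank C_0 − rank ∂_1 = 3 − 2 = 1, and the invariant factors of ∂_1 are all 1, so H_0 = Z.
  H_1: rank ker ∂_1 − rank ∂_2 = (3 − 2) − 0 = 1, and there is no ∂_2, so H_1 = Z.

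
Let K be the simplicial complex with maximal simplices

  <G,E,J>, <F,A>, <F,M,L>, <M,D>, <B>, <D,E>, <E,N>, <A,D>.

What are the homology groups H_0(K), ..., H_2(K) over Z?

Order the vertices as A < B < D < E < F < G < J < L < M < N. Listing each simplex with vertices in this order, K has dimension 2 with simplices:

  0-simplices (10): A, B, D, E, F, G, J, L, M, N
  1-simplices (11): AD, AF, DE, DM, EG, EJ, EN, FL, FM, GJ, LM
  2-simplices (2): EGJ, FLM

so the chain groups are C_0 ≅ Z^10, C_1 ≅ Z^11, C_2 ≅ Z^2.

The boundary map ∂_1: C_1 → C_0 maps an edge to its endpoints' difference, ∂[p,q] = q − p.
This gives a 10×11 integer matrix of rank 8; reducing to Smith normal form yields diagonal entries (1,1,1,1,1,1,1,1).

The boundary map ∂_2: C_2 → C_1 acts by ∂[p,q,r] = [q,r] − [p,r] + [p,q]. For instance
  ∂EGJ = GJ − EJ + EG,
  ∂FLM = LM − FM + FL.
This gives a 11×2 integer matrix of rank 2; reducing to Smith normal form yields diagonal entries (1,1).

From H_k ≅ ker(∂_k) / im(∂_{k+1}) we obtain:

  H_0: rank C_0 − rank ∂_1 = 10 − 8 = 2, and the invariant factors of ∂_1 are all 1, so H_0 = Z^2.
  H_1: rank ker ∂_1 − rank ∂_2 = (11 − 8) − 2 = 1, and the invariant factors of ∂_2 are all 1, so H_1 = Z.
  H_2: rank ker ∂_2 − rank ∂_3 = (2 − 2) − 0 = 0, and there is no ∂_3, so H_2 = 0.

As a check, the Euler characteristic is 10 − 11 + 2 = 1, which agrees with 2 − 1 + 0 = 1.

H_0 ≅ Z^2,  H_1 ≅ Z,  H_2 = 0.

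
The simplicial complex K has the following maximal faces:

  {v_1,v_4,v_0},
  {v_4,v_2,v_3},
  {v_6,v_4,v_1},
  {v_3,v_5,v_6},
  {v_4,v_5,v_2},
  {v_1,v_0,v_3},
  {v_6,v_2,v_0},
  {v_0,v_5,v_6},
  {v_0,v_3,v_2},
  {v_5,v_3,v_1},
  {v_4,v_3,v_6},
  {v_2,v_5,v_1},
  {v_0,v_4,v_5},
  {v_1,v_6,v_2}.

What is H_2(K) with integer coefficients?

H_2 ≅ Z.

We work with the vertex ordering v_0 < v_1 < v_2 < v_3 < v_4 < v_5 < v_6. The simplices of K, each written with vertices in increasing order, are:

  0-simplices (7): [v_0], [v_1], [v_2], [v_3], [v_4], [v_5], [v_6]
  1-simplices (21): (21 of them)
  2-simplices (14): (14 of them)

giving chain groups C_0 ≅ Z^7, C_1 ≅ Z^21, C_2 ≅ Z^14.

∂_1: C_1 → C_0 sends each edge [p,q] (with p < q) to q − p.
The 7×21 boundary matrix has rank 6 and Smith normal form diag(1,1,1,1,1,1).

Boundary ∂_2: C_2 → C_1 acts by ∂[p,q,r] = [q,r] − [p,r] + [p,q]. For instance
  ∂[v_1,v_3,v_5] = [v_3,v_5] − [v_1,v_5] + [v_1,v_3],
  ∂[v_0,v_2,v_6] = [v_2,v_6] − [v_0,v_6] + [v_0,v_2].
This gives a 21×14 integer matrix of rank 13; reducing to Smith normal form yields diagonal entries (1,1,1,1,1,1,1,1,1,1,1,1,1).

Reading off H_k = ker ∂_k / im ∂_{k+1}:

  H_2: rank ker ∂_2 − rank ∂_3 = (14 − 13) − 0 = 1, and there is no ∂_3, so H_2 ≅ Z.

(K is a triangulation of the torus T^2.)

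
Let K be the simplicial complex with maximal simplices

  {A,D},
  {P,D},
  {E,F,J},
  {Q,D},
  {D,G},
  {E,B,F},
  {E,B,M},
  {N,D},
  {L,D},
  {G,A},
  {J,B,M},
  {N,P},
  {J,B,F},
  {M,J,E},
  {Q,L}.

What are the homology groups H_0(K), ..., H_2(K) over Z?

H_0 ≅ Z^2,  H_1 ≅ Z^3,  H_2 ≅ Z.

Order the vertices as A < B < D < E < F < G < J < L < M < N < P < Q. Listing each simplex with vertices in this order, K has dimension 2 with simplices:

  0-simplices (12): A, B, D, E, F, G, J, L, M, N, P, Q
  1-simplices (18): AD, AG, BE, BF, BJ, BM, DG, DL, DN, DP, DQ, EF, EJ, EM, FJ, JM, LQ, NP
  2-simplices (6): BEF, BEM, BFJ, BJM, EFJ, EJM

so the chain groups are C_0 ≅ Z^12, C_1 ≅ Z^18, C_2 ≅ Z^6.

Boundary ∂_1: C_1 → C_0 maps an edge to its endpoints' difference, ∂[p,q] = q − p.
This gives a 12×18 integer matrix of rank 10; reducing to Smith normal form yields diagonal entries (1,1,1,1,1,1,1,1,1,1).

The boundary map ∂_2: C_2 → C_1 acts by ∂[p,q,r] = [q,r] − [p,r] + [p,q]. For instance
  ∂BFJ = FJ − BJ + BF,
  ∂EFJ = FJ − EJ + EF.
As a 18×6 matrix over Z this has rank 5, with invariant factors (1,1,1,1,1).

Now H_k = ker ∂_k / im ∂_{k+1}, so:

  H_0: rank C_0 − rank ∂_1 = 12 − 10 = 2, and the invariant factors of ∂_1 are all 1, so H_0 ≅ Z^2.
  H_1: rank ker ∂_1 − rank ∂_2 = (18 − 10) − 5 = 3, and the invariant factors of ∂_2 are all 1, so H_1 ≅ Z^3.
  H_2: rank ker ∂_2 − rank ∂_3 = (6 − 5) − 0 = 1, and there is no ∂_3, so H_2 ≅ Z.

As a check, the Euler characteristic is 12 − 18 + 6 = 0, which agrees with 2 − 3 + 1 = 0.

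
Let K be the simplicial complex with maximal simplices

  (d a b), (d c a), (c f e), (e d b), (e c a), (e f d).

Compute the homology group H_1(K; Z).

H_1 = Z.

We work with the vertex ordering a < b < c < d < e < f. The simplices of K, each written with vertices in increasing order, are:

  0-simplices (6): a, b, c, d, e, f
  1-simplices (12): ab, ac, ad, ae, bd, be, cd, ce, cf, de, df, ef
  2-simplices (6): abd, acd, ace, bde, cef, def

so the chain groups are C_0 ≅ Z^6, C_1 ≅ Z^12, C_2 ≅ Z^6.

The boundary map ∂_1: C_1 → C_0 maps an edge to its endpoints' difference, ∂[p,q] = q − p. For instance
  ∂cd = d − c.
The resulting 6×12 matrix has rank 5, and its Smith normal form has invariant factors (1,1,1,1,1).

Boundary ∂_2: C_2 → C_1 sends each 2-simplex [p,q,r] to [q,r] − [p,r] + [p,q]. For instance
  ∂ace = ce − ae + ac,
  ∂bde = de − be + bd.
The 12×6 boundary matrix has rank 6 and Smith normal form diag(1,1,1,1,1,1).

From H_k ≅ ker(∂_k) / im(∂_{k+1}) we obtain:

  H_1: rank ker ∂_1 − rank ∂_2 = (12 − 5) − 6 = 1, and the invariant factors of ∂_2 are all 1, so H_1 ≅ Z.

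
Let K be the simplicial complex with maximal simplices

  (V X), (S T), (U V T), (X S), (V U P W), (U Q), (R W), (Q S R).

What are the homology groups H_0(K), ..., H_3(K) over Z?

We work with the vertex ordering P < Q < R < S < T < U < V < W < X. The simplices of K, each written with vertices in increasing order, are:

  0-simplices (9): P, Q, R, S, T, U, V, W, X
  1-simplices (16): PU, PV, PW, QR, QS, QU, RS, RW, ST, SX, TU, TV, UV, UW, VW, VX
  2-simplices (6): PUV, PUW, PVW, QRS, TUV, UVW
  3-simplices (1): PUVW

giving chain groups C_0 ≅ Z^9, C_1 ≅ Z^16, C_2 ≅ Z^6, C_3 ≅ Z^1.

∂_1: C_1 → C_0 sends each edge [p,q] (with p < q) to q − p.
This gives a 9×16 integer matrix of rank 8; reducing to Smith normal form yields diagonal entries (1,1,1,1,1,1,1,1).

The boundary map ∂_2: C_2 → C_1 acts by ∂[p,q,r] = [q,r] − [p,r] + [p,q]. For instance
  ∂PUV = UV − PV + PU,
  ∂PVW = VW − PW + PV.
The resulting 16×6 matrix has rank 5, and its Smith normal form has invariant factors (1,1,1,1,1).

The boundary map ∂_3: C_3 → C_2 sends each 3-simplex σ to the alternating sum Σ_i (−1)^i (σ with its i-th vertex removed). For instance
  ∂PUVW = UVW − PVW + PUW − PUV.
This gives a 6×1 integer matrix of rank 1; reducing to Smith normal form yields diagonal entries (1).

Computing H_k = (kernel of ∂_k) / (image of ∂_{k+1}):

  H_0: rank C_0 − rank ∂_1 = 9 − 8 = 1, and the invariant factors of ∂_1 are all 1, so H_0 = Z.
  H_1: rank ker ∂_1 − rank ∂_2 = (16 − 8) − 5 = 3, and the invariant factors of ∂_2 are all 1, so H_1 = Z^3.
  H_2: rank ker ∂_2 − rank ∂_3 = (6 − 5) − 1 = 0, and the invariant factors of ∂_3 are all 1, so H_2 = 0.
  H_3: rank ker ∂_3 − rank ∂_4 = (1 − 1) − 0 = 0, and there is no ∂_4, so H_3 = 0.

H_0 = Z,  H_1 = Z^3,  H_2 = 0,  H_3 = 0.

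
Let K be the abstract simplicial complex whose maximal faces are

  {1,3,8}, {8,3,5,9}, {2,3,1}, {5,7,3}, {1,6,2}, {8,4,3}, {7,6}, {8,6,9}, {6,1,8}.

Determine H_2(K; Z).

Fix the vertex order 1 < 2 < 3 < 4 < 5 < 6 < 7 < 8 < 9 and write every simplex with vertices in increasing order. Then dim K = 3 and the simplices of K are:

  0-simplices (9): [1], [2], [3], [4], [5], [6], [7], [8], [9]
  1-simplices (19): [1,2], [1,3], [1,6], [1,8], [2,3], [2,6], [3,4], [3,5], [3,7], [3,8], [3,9], [4,8], [5,7], [5,8], [5,9], [6,7], [6,8], [6,9], [8,9]
  2-simplices (11): [1,2,3], [1,2,6], [1,3,8], [1,6,8], [3,4,8], [3,5,7], [3,5,8], [3,5,9], [3,8,9], [5,8,9], [6,8,9]
  3-simplices (1): [3,5,8,9]

Hence C_0 ≅ Z^9, C_1 ≅ Z^19, C_2 ≅ Z^11, C_3 ≅ Z^1.

Boundary ∂_1: C_1 → C_0 sends each edge [p,q] (with p < q) to q − p. For instance
  ∂[5,7] = [7] − [5].
This gives a 9×19 integer matrix of rank 8; reducing to Smith normal form yields diagonal entries (1,1,1,1,1,1,1,1).

Boundary ∂_2: C_2 → C_1 sends each 2-simplex [p,q,r] to [q,r] − [p,r] + [p,q]. For instance
  ∂[3,8,9] = [8,9] − [3,9] + [3,8],
  ∂[3,5,9] = [5,9] − [3,9] + [3,5].
As a 19×11 matrix over Z this has rank 10, with invariant factors (1,1,1,1,1,1,1,1,1,1).

∂_3: C_3 → C_2 sends each 3-simplex σ to the alternating sum Σ_i (−1)^i (σ with its i-th vertex removed). For instance
  ∂[3,5,8,9] = [5,8,9] − [3,8,9] + [3,5,9] − [3,5,8].
This gives a 11×1 integer matrix of rank 1; reducing to Smith normal form yields diagonal entries (1).

From H_k ≅ ker(∂_k) / im(∂_{k+1}) we obtain:

  H_2: rank ker ∂_2 − rank ∂_3 = (11 − 10) − 1 = 0, and the invariant factors of ∂_3 are all 1, so H_2 = 0.

H_2 = 0.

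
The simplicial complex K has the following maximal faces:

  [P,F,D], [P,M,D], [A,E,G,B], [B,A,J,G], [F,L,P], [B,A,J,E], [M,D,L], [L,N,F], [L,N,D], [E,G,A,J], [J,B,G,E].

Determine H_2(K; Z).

H_2 = 0.

Fix the vertex order A < B < D < E < F < G < J < L < M < N < P and write every simplex with vertices in increasing order. Then dim K = 3 and the simplices of K are:

  0-simplices (11): A, B, D, E, F, G, J, L, M, N, P
  1-simplices (22): AB, AE, AG, AJ, BE, BG, BJ, DF, DL, DM, DN, DP, EG, EJ, FL, FN, FP, GJ, LM, LN, LP, MP
  2-simplices (16): ABE, ABG, ABJ, AEG, AEJ, AGJ, BEG, BEJ, BGJ, DFP, DLM, DLN, DMP, EGJ, FLN, FLP
  3-simplices (5): ABEG, ABEJ, ABGJ, AEGJ, BEGJ

giving chain groups C_0 ≅ Z^11, C_1 ≅ Z^22, C_2 ≅ Z^16, C_3 ≅ Z^5.

The boundary map ∂_1: C_1 → C_0 is given by ∂[p,q] = [q] − [p]. For instance
  ∂DM = M − D.
This gives a 11×22 integer matrix of rank 9; reducing to Smith normal form yields diagonal entries (1,1,1,1,1,1,1,1,1).

Boundary ∂_2: C_2 → C_1 acts by ∂[p,q,r] = [q,r] − [p,r] + [p,q]. For instance
  ∂AEG = EG − AG + AE,
  ∂DLM = LM − DM + DL.
As a 22×16 matrix over Z this has rank 12, with invariant factors (1,1,1,1,1,1,1,1,1,1,1,1).

The boundary map ∂_3: C_3 → C_2 sends each 3-simplex σ to the alternating sum Σ_i (−1)^i (σ with its i-th vertex removed). For instance
  ∂ABEJ = BEJ − AEJ + ABJ − ABE,
  ∂BEGJ = EGJ − BGJ + BEJ − BEG.
This gives a 16×5 integer matrix of rank 4; reducing to Smith normal form yields diagonal entries (1,1,1,1).

Computing H_k = (kernel of ∂_k) / (image of ∂_{k+1}):

  H_2: rank ker ∂_2 − rank ∂_3 = (16 − 12) − 4 = 0, and the invariant factors of ∂_3 are all 1, so H_2 ≅ 0.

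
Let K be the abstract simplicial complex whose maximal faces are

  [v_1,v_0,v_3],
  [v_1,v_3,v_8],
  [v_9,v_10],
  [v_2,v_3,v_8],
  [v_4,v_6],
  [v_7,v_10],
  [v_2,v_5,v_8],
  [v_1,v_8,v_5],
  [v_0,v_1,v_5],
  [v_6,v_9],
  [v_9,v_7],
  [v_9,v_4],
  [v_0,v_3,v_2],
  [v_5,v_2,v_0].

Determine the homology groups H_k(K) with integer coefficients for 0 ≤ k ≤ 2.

We work with the vertex ordering v_0 < v_1 < v_2 < v_3 < v_4 < v_5 < v_6 < v_7 < v_8 < v_9 < v_10. The simplices of K, each written with vertices in increasing order, are:

  0-simplices (11): [v_0], [v_1], [v_2], [v_3], [v_4], [v_5], [v_6], [v_7], [v_8], [v_9], [v_10]
  1-simplices (18): (18 of them)
  2-simplices (8): [v_0,v_1,v_3], [v_0,v_1,v_5], [v_0,v_2,v_3], [v_0,v_2,v_5], [v_1,v_3,v_8], [v_1,v_5,v_8], [v_2,v_3,v_8], [v_2,v_5,v_8]

so the chain groups are C_0 ≅ Z^11, C_1 ≅ Z^18, C_2 ≅ Z^8.

∂_1: C_1 → C_0 maps an edge to its endpoints' difference, ∂[p,q] = q − p.
The resulting 11×18 matrix has rank 9, and its Smith normal form has invariant factors (1,1,1,1,1,1,1,1,1).

Boundary ∂_2: C_2 → C_1 sends each 2-simplex [p,q,r] to [q,r] − [p,r] + [p,q]. For instance
  ∂[v_1,v_5,v_8] = [v_5,v_8] − [v_1,v_8] + [v_1,v_5],
  ∂[v_0,v_2,v_3] = [v_2,v_3] − [v_0,v_3] + [v_0,v_2].
The resulting 18×8 matrix has rank 7, and its Smith normal form has invariant factors (1,1,1,1,1,1,1).

From H_k ≅ ker(∂_k) / im(∂_{k+1}) we obtain:

  H_0: rank C_0 − rank ∂_1 = 11 − 9 = 2, and the invariant factors of ∂_1 are all 1, so H_0 = Z^2.
  H_1: rank ker ∂_1 − rank ∂_2 = (18 − 9) − 7 = 2, and the invariant factors of ∂_2 are all 1, so H_1 = Z^2.
  H_2: rank ker ∂_2 − rank ∂_3 = (8 − 7) − 0 = 1, and there is no ∂_3, so H_2 = Z.

As a check, the Euler characteristic is 11 − 18 + 8 = 1, which agrees with 2 − 2 + 1 = 1.

H_0 ≅ Z^2,  H_1 ≅ Z^2,  H_2 ≅ Z.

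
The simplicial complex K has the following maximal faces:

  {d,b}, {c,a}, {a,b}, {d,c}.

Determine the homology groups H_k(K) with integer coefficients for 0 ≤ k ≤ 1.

H_0 = Z,  H_1 = Z.

Fix the vertex order a < b < c < d and write every simplex with vertices in increasing order. Then dim K = 1 and the simplices of K are:

  0-simplices (4): a, b, c, d
  1-simplices (4): ab, ac, bd, cd

Hence C_0 ≅ Z^4, C_1 ≅ Z^4.

Boundary ∂_1: C_1 → C_0 is given by ∂[p,q] = [q] − [p]. For instance
  ∂cd = d − c.
This gives a 4×4 integer matrix of rank 3; reducing to Smith normal form yields diagonal entries (1,1,1).

Reading off H_k = ker ∂_k / im ∂_{k+1}:

  H_0: rank C_0 − rank ∂_1 = 4 − 3 = 1, and the invariant factors of ∂_1 are all 1, so H_0 = Z.
  H_1: rank ker ∂_1 − rank ∂_2 = (4 − 3) − 0 = 1, and there is no ∂_2, so H_1 = Z.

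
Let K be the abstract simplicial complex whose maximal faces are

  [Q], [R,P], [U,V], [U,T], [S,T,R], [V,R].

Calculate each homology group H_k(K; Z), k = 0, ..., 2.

Order the vertices as P < Q < R < S < T < U < V. Listing each simplex with vertices in this order, K has dimension 2 with simplices:

  0-simplices (7): P, Q, R, S, T, U, V
  1-simplices (7): PR, RS, RT, RV, ST, TU, UV
  2-simplices (1): RST

giving chain groups C_0 ≅ Z^7, C_1 ≅ Z^7, C_2 ≅ Z^1.

The boundary map ∂_1: C_1 → C_0 maps an edge to its endpoints' difference, ∂[p,q] = q − p. For instance
  ∂RS = S − R.
As a 7×7 matrix over Z this has rank 5, with invariant factors (1,1,1,1,1).

∂_2: C_2 → C_1 sends each 2-simplex [p,q,r] to [q,r] − [p,r] + [p,q]. For instance
  ∂RST = ST − RT + RS.
The resulting 7×1 matrix has rank 1, and its Smith normal form has invariant factors (1).

Now H_k = ker ∂_k / im ∂_{k+1}, so:

  H_0: rank C_0 − rank ∂_1 = 7 − 5 = 2, and the invariant factors of ∂_1 are all 1, so H_0 = Z^2.
  H_1: rank ker ∂_1 − rank ∂_2 = (7 − 5) − 1 = 1, and the invariant factors of ∂_2 are all 1, so H_1 = Z.
  H_2: rank ker ∂_2 − rank ∂_3 = (1 − 1) − 0 = 0, and there is no ∂_3, so H_2 = 0.

As a check, the Euler characteristic is 7 − 7 + 1 = 1, which agrees with 2 − 1 + 0 = 1.

H_0 ≅ Z^2,  H_1 ≅ Z,  H_2 = 0.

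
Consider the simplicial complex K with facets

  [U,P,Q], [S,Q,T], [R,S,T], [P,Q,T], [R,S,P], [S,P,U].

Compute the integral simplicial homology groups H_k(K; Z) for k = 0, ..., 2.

Order the vertices as P < Q < R < S < T < U. Listing each simplex with vertices in this order, K has dimension 2 with simplices:

  0-simplices (6): P, Q, R, S, T, U
  1-simplices (12): PQ, PR, PS, PT, PU, QS, QT, QU, RS, RT, ST, SU
  2-simplices (6): PQT, PQU, PRS, PSU, QST, RST

giving chain groups C_0 ≅ Z^6, C_1 ≅ Z^12, C_2 ≅ Z^6.

The boundary map ∂_1: C_1 → C_0 is given by ∂[p,q] = [q] − [p]. For instance
  ∂RT = T − R.
As a 6×12 matrix over Z this has rank 5, with invariant factors (1,1,1,1,1).

Boundary ∂_2: C_2 → C_1 maps a triangle to the signed sum of its edges. For instance
  ∂PQT = QT − PT + PQ,
  ∂PRS = RS − PS + PR.
The resulting 12×6 matrix has rank 6, and its Smith normal form has invariant factors (1,1,1,1,1,1).

From H_k ≅ ker(∂_k) / im(∂_{k+1}) we obtain:

  H_0: rank C_0 − rank ∂_1 = 6 − 5 = 1, and the invariant factors of ∂_1 are all 1, so H_0 = Z.
  H_1: rank ker ∂_1 − rank ∂_2 = (12 − 5) − 6 = 1, and the invariant factors of ∂_2 are all 1, so H_1 = Z.
  H_2: rank ker ∂_2 − rank ∂_3 = (6 − 6) − 0 = 0, and there is no ∂_3, so H_2 = 0.

H_0 = Z,  H_1 = Z,  H_2 = 0.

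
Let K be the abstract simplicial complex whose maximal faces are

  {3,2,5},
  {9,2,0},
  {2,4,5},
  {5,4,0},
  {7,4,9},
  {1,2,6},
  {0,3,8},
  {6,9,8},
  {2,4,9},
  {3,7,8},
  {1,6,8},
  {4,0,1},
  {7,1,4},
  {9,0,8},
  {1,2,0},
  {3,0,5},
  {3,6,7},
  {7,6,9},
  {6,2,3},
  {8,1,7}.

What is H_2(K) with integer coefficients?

Fix the vertex order 0 < 1 < 2 < 3 < 4 < 5 < 6 < 7 < 8 < 9 and write every simplex with vertices in increasing order. Then dim K = 2 and the simplices of K are:

  0-simplices (10): [0], [1], [2], [3], [4], [5], [6], [7], [8], [9]
  1-simplices (30): (30 of them)
  2-simplices (20): (20 of them)

Hence C_0 ≅ Z^10, C_1 ≅ Z^30, C_2 ≅ Z^20.

Boundary ∂_1: C_1 → C_0 is given by ∂[p,q] = [q] − [p].
The 10×30 boundary matrix has rank 9 and Smith normal form diag(1,1,1,1,1,1,1,1,1).

∂_2: C_2 → C_1 acts by ∂[p,q,r] = [q,r] − [p,r] + [p,q]. For instance
  ∂[1,7,8] = [7,8] − [1,8] + [1,7],
  ∂[0,4,5] = [4,5] − [0,5] + [0,4].
The 30×20 boundary matrix has rank 20 and Smith normal form diag(1,1,1,1,1,1,1,1,1,1,1,1,1,1,1,1,1,1,1,2).

From H_k ≅ ker(∂_k) / im(∂_{k+1}) we obtain:

  H_2: rank ker ∂_2 − rank ∂_3 = (20 − 20) − 0 = 0, and there is no ∂_3, so H_2 ≅ 0.

(K is a triangulation of the Klein bottle.)

H_2 ≅ 0.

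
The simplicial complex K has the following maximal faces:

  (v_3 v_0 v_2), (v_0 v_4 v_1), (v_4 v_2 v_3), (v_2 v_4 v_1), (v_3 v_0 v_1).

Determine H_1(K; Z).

Take the total order v_0 < v_1 < v_2 < v_3 < v_4 on the vertex set. Then K (dimension 2) consists of the simplices:

  0-simplices (5): [v_0], [v_1], [v_2], [v_3], [v_4]
  1-simplices (10): [v_0,v_1], [v_0,v_2], [v_0,v_3], [v_0,v_4], [v_1,v_2], [v_1,v_3], [v_1,v_4], [v_2,v_3], [v_2,v_4], [v_3,v_4]
  2-simplices (5): [v_0,v_1,v_3], [v_0,v_1,v_4], [v_0,v_2,v_3], [v_1,v_2,v_4], [v_2,v_3,v_4]

Hence C_0 ≅ Z^5, C_1 ≅ Z^10, C_2 ≅ Z^5.

Boundary ∂_1: C_1 → C_0 maps an edge to its endpoints' difference, ∂[p,q] = q − p. For instance
  ∂[v_1,v_2] = [v_2] − [v_1].
As a 5×10 matrix over Z this has rank 4, with invariant factors (1,1,1,1).

∂_2: C_2 → C_1 maps a triangle to the signed sum of its edges. For instance
  ∂[v_1,v_2,v_4] = [v_2,v_4] − [v_1,v_4] + [v_1,v_2],
  ∂[v_0,v_1,v_3] = [v_1,v_3] − [v_0,v_3] + [v_0,v_1].
The 10×5 boundary matrix has rank 5 and Smith normal form diag(1,1,1,1,1).

Now H_k = ker ∂_k / im ∂_{k+1}, so:

  H_1: rank ker ∂_1 − rank ∂_2 = (10 − 4) − 5 = 1, and the invariant factors of ∂_2 are all 1, so H_1 ≅ Z.

(K is a triangulation of the Möbius band.)

H_1 ≅ Z.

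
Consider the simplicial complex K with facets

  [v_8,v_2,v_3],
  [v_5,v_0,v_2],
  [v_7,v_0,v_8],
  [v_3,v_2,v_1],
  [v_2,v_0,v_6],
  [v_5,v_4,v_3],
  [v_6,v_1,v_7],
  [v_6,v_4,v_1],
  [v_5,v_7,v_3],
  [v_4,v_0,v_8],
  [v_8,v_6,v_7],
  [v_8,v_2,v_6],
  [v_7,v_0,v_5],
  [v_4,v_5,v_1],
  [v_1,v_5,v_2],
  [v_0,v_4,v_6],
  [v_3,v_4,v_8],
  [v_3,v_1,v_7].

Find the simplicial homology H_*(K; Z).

Order the vertices as v_0 < v_1 < v_2 < v_3 < v_4 < v_5 < v_6 < v_7 < v_8. Listing each simplex with vertices in this order, K has dimension 2 with simplices:

  0-simplices (9): [v_0], [v_1], [v_2], [v_3], [v_4], [v_5], [v_6], [v_7], [v_8]
  1-simplices (27): (27 of them)
  2-simplices (18): (18 of them)

so the chain groups are C_0 ≅ Z^9, C_1 ≅ Z^27, C_2 ≅ Z^18.

Boundary ∂_1: C_1 → C_0 is given by ∂[p,q] = [q] − [p].
This gives a 9×27 integer matrix of rank 8; reducing to Smith normal form yields diagonal entries (1,1,1,1,1,1,1,1).

Boundary ∂_2: C_2 → C_1 acts by ∂[p,q,r] = [q,r] − [p,r] + [p,q]. For instance
  ∂[v_0,v_5,v_7] = [v_5,v_7] − [v_0,v_7] + [v_0,v_5],
  ∂[v_1,v_3,v_7] = [v_3,v_7] − [v_1,v_7] + [v_1,v_3].
The resulting 27×18 matrix has rank 18, and its Smith normal form has invariant factors (1,1,1,1,1,1,1,1,1,1,1,1,1,1,1,1,1,2).

Reading off H_k = ker ∂_k / im ∂_{k+1}:

  H_0: rank C_0 − rank ∂_1 = 9 − 8 = 1, and the invariant factors of ∂_1 are all 1, so H_0 = Z.
  H_1: rank ker ∂_1 − rank ∂_2 = (27 − 8) − 18 = 1, and ∂_2 has invariant factor 2 > 1, so H_1 = Z ⊕ Z/2Z.
  H_2: rank ker ∂_2 − rank ∂_3 = (18 − 18) − 0 = 0, and there is no ∂_3, so H_2 = 0.

H_0 ≅ Z,  H_1 ≅ Z ⊕ Z/2Z,  H_2 = 0.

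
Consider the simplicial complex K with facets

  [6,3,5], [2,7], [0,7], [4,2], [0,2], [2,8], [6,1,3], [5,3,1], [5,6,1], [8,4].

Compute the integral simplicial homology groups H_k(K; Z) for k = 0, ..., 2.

H_0 = Z^2,  H_1 = Z^2,  H_2 = Z.

Fix the vertex order 0 < 1 < 2 < 3 < 4 < 5 < 6 < 7 < 8 and write every simplex with vertices in increasing order. Then dim K = 2 and the simplices of K are:

  0-simplices (9): [0], [1], [2], [3], [4], [5], [6], [7], [8]
  1-simplices (12): [0,2], [0,7], [1,3], [1,5], [1,6], [2,4], [2,7], [2,8], [3,5], [3,6], [4,8], [5,6]
  2-simplices (4): [1,3,5], [1,3,6], [1,5,6], [3,5,6]

giving chain groups C_0 ≅ Z^9, C_1 ≅ Z^12, C_2 ≅ Z^4.

∂_1: C_1 → C_0 sends each edge [p,q] (with p < q) to q − p.
As a 9×12 matrix over Z this has rank 7, with invariant factors (1,1,1,1,1,1,1).

∂_2: C_2 → C_1 sends each 2-simplex [p,q,r] to [q,r] − [p,r] + [p,q]. For instance
  ∂[1,5,6] = [5,6] − [1,6] + [1,5],
  ∂[3,5,6] = [5,6] − [3,6] + [3,5].
As a 12×4 matrix over Z this has rank 3, with invariant factors (1,1,1).

Computing H_k = (kernel of ∂_k) / (image of ∂_{k+1}):

  H_0: rank C_0 − rank ∂_1 = 9 − 7 = 2, and the invariant factors of ∂_1 are all 1, so H_0 ≅ Z^2.
  H_1: rank ker ∂_1 − rank ∂_2 = (12 − 7) − 3 = 2, and the invariant factors of ∂_2 are all 1, so H_1 ≅ Z^2.
  H_2: rank ker ∂_2 − rank ∂_3 = (4 − 3) − 0 = 1, and there is no ∂_3, so H_2 ≅ Z.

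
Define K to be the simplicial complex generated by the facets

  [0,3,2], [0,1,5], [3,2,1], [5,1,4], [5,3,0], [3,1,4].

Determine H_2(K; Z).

Take the total order 0 < 1 < 2 < 3 < 4 < 5 on the vertex set. Then K (dimension 2) consists of the simplices:

  0-simplices (6): [0], [1], [2], [3], [4], [5]
  1-simplices (12): [0,1], [0,2], [0,3], [0,5], [1,2], [1,3], [1,4], [1,5], [2,3], [3,4], [3,5], [4,5]
  2-simplices (6): [0,1,5], [0,2,3], [0,3,5], [1,2,3], [1,3,4], [1,4,5]

giving chain groups C_0 ≅ Z^6, C_1 ≅ Z^12, C_2 ≅ Z^6.

The boundary map ∂_1: C_1 → C_0 is given by ∂[p,q] = [q] − [p]. For instance
  ∂[3,4] = [4] − [3].
The 6×12 boundary matrix has rank 5 and Smith normal form diag(1,1,1,1,1).

Boundary ∂_2: C_2 → C_1 acts by ∂[p,q,r] = [q,r] − [p,r] + [p,q]. For instance
  ∂[1,4,5] = [4,5] − [1,5] + [1,4],
  ∂[0,3,5] = [3,5] − [0,5] + [0,3].
The 12×6 boundary matrix has rank 6 and Smith normal form diag(1,1,1,1,1,1).

Reading off H_k = ker ∂_k / im ∂_{k+1}:

  H_2: rank ker ∂_2 − rank ∂_3 = (6 − 6) − 0 = 0, and there is no ∂_3, so H_2 ≅ 0.

H_2 ≅ 0.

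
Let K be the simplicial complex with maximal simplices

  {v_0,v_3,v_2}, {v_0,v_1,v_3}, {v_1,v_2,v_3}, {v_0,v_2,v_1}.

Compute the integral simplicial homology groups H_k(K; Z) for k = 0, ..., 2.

H_0 = Z,  H_1 = 0,  H_2 = Z.

We work with the vertex ordering v_0 < v_1 < v_2 < v_3. The simplices of K, each written with vertices in increasing order, are:

  0-simplices (4): [v_0], [v_1], [v_2], [v_3]
  1-simplices (6): [v_0,v_1], [v_0,v_2], [v_0,v_3], [v_1,v_2], [v_1,v_3], [v_2,v_3]
  2-simplices (4): [v_0,v_1,v_2], [v_0,v_1,v_3], [v_0,v_2,v_3], [v_1,v_2,v_3]

Hence C_0 ≅ Z^4, C_1 ≅ Z^6, C_2 ≅ Z^4.

∂_1: C_1 → C_0 maps an edge to its endpoints' difference, ∂[p,q] = q − p.
As a 4×6 matrix over Z this has rank 3, with invariant factors (1,1,1).

The boundary map ∂_2: C_2 → C_1 sends each 2-simplex [p,q,r] to [q,r] − [p,r] + [p,q]. For instance
  ∂[v_1,v_2,v_3] = [v_2,v_3] − [v_1,v_3] + [v_1,v_2],
  ∂[v_0,v_2,v_3] = [v_2,v_3] − [v_0,v_3] + [v_0,v_2].
This gives a 6×4 integer matrix of rank 3; reducing to Smith normal form yields diagonal entries (1,1,1).

From H_k ≅ ker(∂_k) / im(∂_{k+1}) we obtain:

  H_0: rank C_0 − rank ∂_1 = 4 − 3 = 1, and the invariant factors of ∂_1 are all 1, so H_0 = Z.
  H_1: rank ker ∂_1 − rank ∂_2 = (6 − 3) − 3 = 0, and the invariant factors of ∂_2 are all 1, so H_1 = 0.
  H_2: rank ker ∂_2 − rank ∂_3 = (4 − 3) − 0 = 1, and there is no ∂_3, so H_2 = Z.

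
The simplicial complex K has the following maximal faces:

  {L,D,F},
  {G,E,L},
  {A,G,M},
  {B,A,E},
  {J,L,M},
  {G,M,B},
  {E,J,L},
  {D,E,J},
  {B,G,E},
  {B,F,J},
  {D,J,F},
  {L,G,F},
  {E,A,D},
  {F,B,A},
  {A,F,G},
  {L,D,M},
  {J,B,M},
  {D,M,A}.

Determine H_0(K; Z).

H_0 ≅ Z.

K has 9 vertices, 27 edges, 18 triangles.
rank ∂_0 = 0, rank ∂_1 = 8 ⇒ b_0 = 9 − 0 − 8 = 1; all invariant factors of ∂_1 are 1 so no torsion. So H_0 ≅ Z.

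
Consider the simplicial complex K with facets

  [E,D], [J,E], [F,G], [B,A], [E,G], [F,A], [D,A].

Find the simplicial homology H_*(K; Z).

H_0 = Z,  H_1 = Z.

Order the vertices as A < B < D < E < F < G < J. Listing each simplex with vertices in this order, K has dimension 1 with simplices:

  0-simplices (7): A, B, D, E, F, G, J
  1-simplices (7): AB, AD, AF, DE, EG, EJ, FG

so the chain groups are C_0 ≅ Z^7, C_1 ≅ Z^7.

Boundary ∂_1: C_1 → C_0 sends each edge [p,q] (with p < q) to q − p. For instance
  ∂AB = B − A.
The resulting 7×7 matrix has rank 6, and its Smith normal form has invariant factors (1,1,1,1,1,1).

Reading off H_k = ker ∂_k / im ∂_{k+1}:

  H_0: rank C_0 − rank ∂_1 = 7 − 6 = 1, and the invariant factors of ∂_1 are all 1, so H_0 = Z.
  H_1: rank ker ∂_1 − rank ∂_2 = (7 − 6) − 0 = 1, and there is no ∂_2, so H_1 = Z.

As a check, the Euler characteristic is 7 − 7 = 0, which agrees with 1 − 1 = 0.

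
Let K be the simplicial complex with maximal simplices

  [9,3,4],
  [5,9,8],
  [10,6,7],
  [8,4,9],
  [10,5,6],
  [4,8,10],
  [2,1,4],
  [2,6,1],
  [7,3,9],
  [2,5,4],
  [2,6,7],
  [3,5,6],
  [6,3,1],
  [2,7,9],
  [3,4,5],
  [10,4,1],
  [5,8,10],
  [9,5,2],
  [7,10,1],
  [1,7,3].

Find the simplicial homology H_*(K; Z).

H_0 = Z,  H_1 = Z × Z/2,  H_2 = 0.

Fix the vertex order 1 < 2 < 3 < 4 < 5 < 6 < 7 < 8 < 9 < 10 and write every simplex with vertices in increasing order. Then dim K = 2 and the simplices of K are:

  0-simplices (10): [1], [2], [3], [4], [5], [6], [7], [8], [9], [10]
  1-simplices (30): (30 of them)
  2-simplices (20): (20 of them)

Hence C_0 ≅ Z^10, C_1 ≅ Z^30, C_2 ≅ Z^20.

∂_1: C_1 → C_0 maps an edge to its endpoints' difference, ∂[p,q] = q − p. For instance
  ∂[4,5] = [5] − [4].
As a 10×30 matrix over Z this has rank 9, with invariant factors (1,1,1,1,1,1,1,1,1).

Boundary ∂_2: C_2 → C_1 acts by ∂[p,q,r] = [q,r] − [p,r] + [p,q]. For instance
  ∂[5,8,9] = [8,9] − [5,9] + [5,8],
  ∂[6,7,10] = [7,10] − [6,10] + [6,7].
The 30×20 boundary matrix has rank 20 and Smith normal form diag(1,1,1,1,1,1,1,1,1,1,1,1,1,1,1,1,1,1,1,2).

Computing H_k = (kernel of ∂_k) / (image of ∂_{k+1}):

  H_0: rank C_0 − rank ∂_1 = 10 − 9 = 1, and the invariant factors of ∂_1 are all 1, so H_0 ≅ Z.
  H_1: rank ker ∂_1 − rank ∂_2 = (30 − 9) − 20 = 1, and ∂_2 has invariant factor 2 > 1, so H_1 ≅ Z × Z/2.
  H_2: rank ker ∂_2 − rank ∂_3 = (20 − 20) − 0 = 0, and there is no ∂_3, so H_2 ≅ 0.

(K is a triangulation of the Klein bottle.)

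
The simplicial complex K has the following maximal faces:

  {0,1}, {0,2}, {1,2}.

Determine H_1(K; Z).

H_1 = Z.

K has 3 vertices, 3 edges.
rank ∂_1 = 2, rank ∂_2 = 0 ⇒ b_1 = 3 − 2 − 0 = 1. So H_1 ≅ Z.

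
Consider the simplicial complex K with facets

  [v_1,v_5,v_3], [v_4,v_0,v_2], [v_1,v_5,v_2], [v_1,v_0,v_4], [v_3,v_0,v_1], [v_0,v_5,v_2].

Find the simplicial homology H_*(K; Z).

H_0 = Z,  H_1 = Z,  H_2 = 0.

Order the vertices as v_0 < v_1 < v_2 < v_3 < v_4 < v_5. Listing each simplex with vertices in this order, K has dimension 2 with simplices:

  0-simplices (6): [v_0], [v_1], [v_2], [v_3], [v_4], [v_5]
  1-simplices (12): [v_0,v_1], [v_0,v_2], [v_0,v_3], [v_0,v_4], [v_0,v_5], [v_1,v_2], [v_1,v_3], [v_1,v_4], [v_1,v_5], [v_2,v_4], [v_2,v_5], [v_3,v_5]
  2-simplices (6): [v_0,v_1,v_3], [v_0,v_1,v_4], [v_0,v_2,v_4], [v_0,v_2,v_5], [v_1,v_2,v_5], [v_1,v_3,v_5]

so the chain groups are C_0 ≅ Z^6, C_1 ≅ Z^12, C_2 ≅ Z^6.

The boundary map ∂_1: C_1 → C_0 sends each edge [p,q] (with p < q) to q − p. For instance
  ∂[v_2,v_5] = [v_5] − [v_2].
The resulting 6×12 matrix has rank 5, and its Smith normal form has invariant factors (1,1,1,1,1).

Boundary ∂_2: C_2 → C_1 sends each 2-simplex [p,q,r] to [q,r] − [p,r] + [p,q]. For instance
  ∂[v_0,v_2,v_4] = [v_2,v_4] − [v_0,v_4] + [v_0,v_2],
  ∂[v_0,v_1,v_3] = [v_1,v_3] − [v_0,v_3] + [v_0,v_1].
This gives a 12×6 integer matrix of rank 6; reducing to Smith normal form yields diagonal entries (1,1,1,1,1,1).

Computing H_k = (kernel of ∂_k) / (image of ∂_{k+1}):

  H_0: rank C_0 − rank ∂_1 = 6 − 5 = 1, and the invariant factors of ∂_1 are all 1, so H_0 ≅ Z.
  H_1: rank ker ∂_1 − rank ∂_2 = (12 − 5) − 6 = 1, and the invariant factors of ∂_2 are all 1, so H_1 ≅ Z.
  H_2: rank ker ∂_2 − rank ∂_3 = (6 − 6) − 0 = 0, and there is no ∂_3, so H_2 ≅ 0.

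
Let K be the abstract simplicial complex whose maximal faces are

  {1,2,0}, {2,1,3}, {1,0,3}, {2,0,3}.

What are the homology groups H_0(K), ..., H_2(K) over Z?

We work with the vertex ordering 0 < 1 < 2 < 3. The simplices of K, each written with vertices in increasing order, are:

  0-simplices (4): [0], [1], [2], [3]
  1-simplices (6): [0,1], [0,2], [0,3], [1,2], [1,3], [2,3]
  2-simplices (4): [0,1,2], [0,1,3], [0,2,3], [1,2,3]

Hence C_0 ≅ Z^4, C_1 ≅ Z^6, C_2 ≅ Z^4.

The boundary map ∂_1: C_1 → C_0 sends each edge [p,q] (with p < q) to q − p. For instance
  ∂[2,3] = [3] − [2].
The 4×6 boundary matrix has rank 3 and Smith normal form diag(1,1,1).

∂_2: C_2 → C_1 maps a triangle to the signed sum of its edges. For instance
  ∂[1,2,3] = [2,3] − [1,3] + [1,2],
  ∂[0,1,2] = [1,2] − [0,2] + [0,1].
This gives a 6×4 integer matrix of rank 3; reducing to Smith normal form yields diagonal entries (1,1,1).

From H_k ≅ ker(∂_k) / im(∂_{k+1}) we obtain:

  H_0: rank C_0 − rank ∂_1 = 4 − 3 = 1, and the invariant factors of ∂_1 are all 1, so H_0 = Z.
  H_1: rank ker ∂_1 − rank ∂_2 = (6 − 3) − 3 = 0, and the invariant factors of ∂_2 are all 1, so H_1 = 0.
  H_2: rank ker ∂_2 − rank ∂_3 = (4 − 3) − 0 = 1, and there is no ∂_3, so H_2 = Z.

H_0 ≅ Z,  H_1 = 0,  H_2 ≅ Z.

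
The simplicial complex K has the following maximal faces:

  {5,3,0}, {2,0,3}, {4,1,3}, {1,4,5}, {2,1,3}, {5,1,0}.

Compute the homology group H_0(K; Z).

Take the total order 0 < 1 < 2 < 3 < 4 < 5 on the vertex set. Then K (dimension 2) consists of the simplices:

  0-simplices (6): [0], [1], [2], [3], [4], [5]
  1-simplices (12): [0,1], [0,2], [0,3], [0,5], [1,2], [1,3], [1,4], [1,5], [2,3], [3,4], [3,5], [4,5]
  2-simplices (6): [0,1,5], [0,2,3], [0,3,5], [1,2,3], [1,3,4], [1,4,5]

so the chain groups are C_0 ≅ Z^6, C_1 ≅ Z^12, C_2 ≅ Z^6.

The boundary map ∂_1: C_1 → C_0 is given by ∂[p,q] = [q] − [p]. For instance
  ∂[1,5] = [5] − [1].
The 6×12 boundary matrix has rank 5 and Smith normal form diag(1,1,1,1,1).

The boundary map ∂_2: C_2 → C_1 sends each 2-simplex [p,q,r] to [q,r] − [p,r] + [p,q]. For instance
  ∂[0,2,3] = [2,3] − [0,3] + [0,2],
  ∂[0,3,5] = [3,5] − [0,5] + [0,3].
This gives a 12×6 integer matrix of rank 6; reducing to Smith normal form yields diagonal entries (1,1,1,1,1,1).

Computing H_k = (kernel of ∂_k) / (image of ∂_{k+1}):

  H_0: rank C_0 − rank ∂_1 = 6 − 5 = 1, and the invariant factors of ∂_1 are all 1, so H_0 = Z.

H_0 = Z.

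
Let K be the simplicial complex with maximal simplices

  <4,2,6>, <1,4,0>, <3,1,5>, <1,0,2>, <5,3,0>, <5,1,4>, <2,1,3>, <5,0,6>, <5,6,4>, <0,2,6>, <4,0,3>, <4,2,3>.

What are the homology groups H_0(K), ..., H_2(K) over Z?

H_0 ≅ Z,  H_1 ≅ Z/2,  H_2 = 0.

Fix the vertex order 0 < 1 < 2 < 3 < 4 < 5 < 6 and write every simplex with vertices in increasing order. Then dim K = 2 and the simplices of K are:

  0-simplices (7): [0], [1], [2], [3], [4], [5], [6]
  1-simplices (18): [0,1], [0,2], [0,3], [0,4], [0,5], [0,6], [1,2], [1,3], [1,4], [1,5], [2,3], [2,4], [2,6], [3,4], [3,5], [4,5], [4,6], [5,6]
  2-simplices (12): [0,1,2], [0,1,4], [0,2,6], [0,3,4], [0,3,5], [0,5,6], [1,2,3], [1,3,5], [1,4,5], [2,3,4], [2,4,6], [4,5,6]

giving chain groups C_0 ≅ Z^7, C_1 ≅ Z^18, C_2 ≅ Z^12.

∂_1: C_1 → C_0 is given by ∂[p,q] = [q] − [p].
The resulting 7×18 matrix has rank 6, and its Smith normal form has invariant factors (1,1,1,1,1,1).

Boundary ∂_2: C_2 → C_1 acts by ∂[p,q,r] = [q,r] − [p,r] + [p,q]. For instance
  ∂[0,5,6] = [5,6] − [0,6] + [0,5],
  ∂[2,3,4] = [3,4] − [2,4] + [2,3].
The resulting 18×12 matrix has rank 12, and its Smith normal form has invariant factors (1,1,1,1,1,1,1,1,1,1,1,2).

Computing H_k = (kernel of ∂_k) / (image of ∂_{k+1}):

  H_0: rank C_0 − rank ∂_1 = 7 − 6 = 1, and the invariant factors of ∂_1 are all 1, so H_0 = Z.
  H_1: rank ker ∂_1 − rank ∂_2 = (18 − 6) − 12 = 0, and ∂_2 has invariant factor 2 > 1, so H_1 = Z/2.
  H_2: rank ker ∂_2 − rank ∂_3 = (12 − 12) − 0 = 0, and there is no ∂_3, so H_2 = 0.

As a check, the Euler characteristic is 7 − 18 + 12 = 1, which agrees with 1 − 0 + 0 = 1.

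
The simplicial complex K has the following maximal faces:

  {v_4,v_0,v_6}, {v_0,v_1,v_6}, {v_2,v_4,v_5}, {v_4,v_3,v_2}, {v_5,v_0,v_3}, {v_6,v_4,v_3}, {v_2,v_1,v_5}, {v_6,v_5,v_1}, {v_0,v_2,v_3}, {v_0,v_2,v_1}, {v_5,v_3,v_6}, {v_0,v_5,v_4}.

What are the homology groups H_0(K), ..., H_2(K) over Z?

Order the vertices as v_0 < v_1 < v_2 < v_3 < v_4 < v_5 < v_6. Listing each simplex with vertices in this order, K has dimension 2 with simplices:

  0-simplices (7): [v_0], [v_1], [v_2], [v_3], [v_4], [v_5], [v_6]
  1-simplices (18): (18 of them)
  2-simplices (12): (12 of them)

Hence C_0 ≅ Z^7, C_1 ≅ Z^18, C_2 ≅ Z^12.

Boundary ∂_1: C_1 → C_0 sends each edge [p,q] (with p < q) to q − p. For instance
  ∂[v_0,v_4] = [v_4] − [v_0].
The 7×18 boundary matrix has rank 6 and Smith normal form diag(1,1,1,1,1,1).

∂_2: C_2 → C_1 sends each 2-simplex [p,q,r] to [q,r] − [p,r] + [p,q]. For instance
  ∂[v_1,v_5,v_6] = [v_5,v_6] − [v_1,v_6] + [v_1,v_5],
  ∂[v_0,v_1,v_2] = [v_1,v_2] − [v_0,v_2] + [v_0,v_1].
As a 18×12 matrix over Z this has rank 12, with invariant factors (1,1,1,1,1,1,1,1,1,1,1,2).

Reading off H_k = ker ∂_k / im ∂_{k+1}:

  H_0: rank C_0 − rank ∂_1 = 7 − 6 = 1, and the invariant factors of ∂_1 are all 1, so H_0 ≅ Z.
  H_1: rank ker ∂_1 − rank ∂_2 = (18 − 6) − 12 = 0, and ∂_2 has invariant factor 2 > 1, so H_1 ≅ Z_2.
  H_2: rank ker ∂_2 − rank ∂_3 = (12 − 12) − 0 = 0, and there is no ∂_3, so H_2 ≅ 0.

(K is a triangulation of the real projective plane RP^2.)

H_0 ≅ Z,  H_1 ≅ Z_2,  H_2 = 0.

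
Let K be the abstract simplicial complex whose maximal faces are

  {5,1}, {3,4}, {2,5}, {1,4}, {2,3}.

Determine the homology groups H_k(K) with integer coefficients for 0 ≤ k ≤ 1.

K has 5 vertices, 5 edges.
rank ∂_0 = 0, rank ∂_1 = 4 ⇒ b_0 = 5 − 0 − 4 = 1; all invariant factors of ∂_1 are 1 so no torsion. So H_0 ≅ Z.
rank ∂_1 = 4, rank ∂_2 = 0 ⇒ b_1 = 5 − 4 − 0 = 1. So H_1 ≅ Z.

H_0 = Z,  H_1 = Z.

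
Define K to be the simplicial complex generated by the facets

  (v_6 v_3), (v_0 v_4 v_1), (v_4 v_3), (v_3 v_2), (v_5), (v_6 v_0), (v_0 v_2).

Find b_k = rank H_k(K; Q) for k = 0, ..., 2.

b_0 = 2, b_1 = 2, b_2 = 0.

Take the total order v_0 < v_1 < v_2 < v_3 < v_4 < v_5 < v_6 on the vertex set. Then K (dimension 2) consists of the simplices:

  0-simplices (7): [v_0], [v_1], [v_2], [v_3], [v_4], [v_5], [v_6]
  1-simplices (8): [v_0,v_1], [v_0,v_2], [v_0,v_4], [v_0,v_6], [v_1,v_4], [v_2,v_3], [v_3,v_4], [v_3,v_6]
  2-simplices (1): [v_0,v_1,v_4]

giving chain groups C_0 ≅ Z^7, C_1 ≅ Z^8, C_2 ≅ Z^1.

Boundary ∂_1: C_1 → C_0 maps an edge to its endpoints' difference, ∂[p,q] = q − p.
The resulting 7×8 matrix has rank 5, and its Smith normal form has invariant factors (1,1,1,1,1).

∂_2: C_2 → C_1 maps a triangle to the signed sum of its edges. For instance
  ∂[v_0,v_1,v_4] = [v_1,v_4] − [v_0,v_4] + [v_0,v_1].
The 8×1 boundary matrix has rank 1 and Smith normal form diag(1).

Reading off H_k = ker ∂_k / im ∂_{k+1}:

  H_0: rank C_0 − rank ∂_1 = 7 − 5 = 2, and the invariant factors of ∂_1 are all 1, so H_0 = Z^2.
  H_1: rank ker ∂_1 − rank ∂_2 = (8 − 5) − 1 = 2, and the invariant factors of ∂_2 are all 1, so H_1 = Z^2.
  H_2: rank ker ∂_2 − rank ∂_3 = (1 − 1) − 0 = 0, and there is no ∂_3, so H_2 = 0.

Hence the Betti numbers are b_0 = 2, b_1 = 2, b_2 = 0.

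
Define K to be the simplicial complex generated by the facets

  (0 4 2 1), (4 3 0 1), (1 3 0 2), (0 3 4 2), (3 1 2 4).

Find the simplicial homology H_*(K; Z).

Fix the vertex order 0 < 1 < 2 < 3 < 4 and write every simplex with vertices in increasing order. Then dim K = 3 and the simplices of K are:

  0-simplices (5): [0], [1], [2], [3], [4]
  1-simplices (10): [0,1], [0,2], [0,3], [0,4], [1,2], [1,3], [1,4], [2,3], [2,4], [3,4]
  2-simplices (10): [0,1,2], [0,1,3], [0,1,4], [0,2,3], [0,2,4], [0,3,4], [1,2,3], [1,2,4], [1,3,4], [2,3,4]
  3-simplices (5): [0,1,2,3], [0,1,2,4], [0,1,3,4], [0,2,3,4], [1,2,3,4]

Hence C_0 ≅ Z^5, C_1 ≅ Z^10, C_2 ≅ Z^10, C_3 ≅ Z^5.

The boundary map ∂_1: C_1 → C_0 is given by ∂[p,q] = [q] − [p]. For instance
  ∂[2,4] = [4] − [2].
This gives a 5×10 integer matrix of rank 4; reducing to Smith normal form yields diagonal entries (1,1,1,1).

Boundary ∂_2: C_2 → C_1 maps a triangle to the signed sum of its edges. For instance
  ∂[0,1,3] = [1,3] − [0,3] + [0,1],
  ∂[0,1,2] = [1,2] − [0,2] + [0,1].
The resulting 10×10 matrix has rank 6, and its Smith normal form has invariant factors (1,1,1,1,1,1).

The boundary map ∂_3: C_3 → C_2 sends each 3-simplex σ to the alternating sum Σ_i (−1)^i (σ with its i-th vertex removed). For instance
  ∂[0,2,3,4] = [2,3,4] − [0,3,4] + [0,2,4] − [0,2,3],
  ∂[0,1,2,3] = [1,2,3] − [0,2,3] + [0,1,3] − [0,1,2].
The resulting 10×5 matrix has rank 4, and its Smith normal form has invariant factors (1,1,1,1).

Now H_k = ker ∂_k / im ∂_{k+1}, so:

  H_0: rank C_0 − rank ∂_1 = 5 − 4 = 1, and the invariant factors of ∂_1 are all 1, so H_0 = Z.
  H_1: rank ker ∂_1 − rank ∂_2 = (10 − 4) − 6 = 0, and the invariant factors of ∂_2 are all 1, so H_1 = 0.
  H_2: rank ker ∂_2 − rank ∂_3 = (10 − 6) − 4 = 0, and the invariant factors of ∂_3 are all 1, so H_2 = 0.
  H_3: rank ker ∂_3 − rank ∂_4 = (5 − 4) − 0 = 1, and there is no ∂_4, so H_3 = Z.

As a check, the Euler characteristic is 5 − 10 + 10 − 5 = 0, which agrees with 1 − 0 + 0 − 1 = 0.

H_0 ≅ Z,  H_1 = 0,  H_2 = 0,  H_3 ≅ Z.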